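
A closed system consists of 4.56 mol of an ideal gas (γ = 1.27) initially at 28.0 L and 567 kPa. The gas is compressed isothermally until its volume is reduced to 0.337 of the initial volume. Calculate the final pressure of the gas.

1680 kPa

T₁ = P₁V₁/(nR) = 567×28.0/(4.56×8.314) = 419 K.
Isothermal: T stays 419 K; PV = const ⇒ V₂ = 9.44 L, P₂ = 1680 kPa.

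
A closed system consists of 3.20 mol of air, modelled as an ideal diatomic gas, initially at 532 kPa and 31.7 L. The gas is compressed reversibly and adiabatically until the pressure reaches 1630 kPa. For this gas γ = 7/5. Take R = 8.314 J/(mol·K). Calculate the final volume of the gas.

T₁ = P₁V₁/(nR) = 532×31.7/(3.20×8.314) = 634 K.
Adiabatic: T₂/T₁ = (P₂/P₁)^((γ−1)/γ) ⇒ T₂ = 634×(3.06)^0.286 = 873 K; V₂ = 14.2 L.

14.2 L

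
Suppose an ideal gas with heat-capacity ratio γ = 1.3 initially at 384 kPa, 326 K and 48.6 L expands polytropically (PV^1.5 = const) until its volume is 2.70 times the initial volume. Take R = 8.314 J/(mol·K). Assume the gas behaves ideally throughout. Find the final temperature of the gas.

Polytropic n=1.5: T₂ = T₁(V₁/V₂)^(n−1) = 326×(0.370)^0.50 = 198 K; P₂ = P₁(V₁/V₂)^n = 86.6 kPa.

198 K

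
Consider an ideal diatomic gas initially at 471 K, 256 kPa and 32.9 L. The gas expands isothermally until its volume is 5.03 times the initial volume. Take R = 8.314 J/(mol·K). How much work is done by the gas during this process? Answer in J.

13600 J

n = P₁V₁/(RT₁) = 256×32.9/(8.314×471) = 2.15 mol.
Isothermal: T stays 471 K; PV = const ⇒ V₂ = 165 L, P₂ = 50.9 kPa.
W = nRT ln(V₂/V₁) = 2.15×8.314×471×ln(5.03) = 13600 J.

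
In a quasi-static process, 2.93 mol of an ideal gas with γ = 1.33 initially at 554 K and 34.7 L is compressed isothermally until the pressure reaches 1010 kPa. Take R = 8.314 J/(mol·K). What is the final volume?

13.4 L

P₁ = nRT₁/V₁ = 2.93×8.314×554/34.7 = 389 kPa.
Isothermal: T stays 554 K; PV = const ⇒ V₂ = 13.4 L, P₂ = 1010 kPa.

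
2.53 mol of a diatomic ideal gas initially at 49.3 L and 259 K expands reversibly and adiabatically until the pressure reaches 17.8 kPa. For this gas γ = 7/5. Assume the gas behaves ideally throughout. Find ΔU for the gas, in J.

P₁ = nRT₁/V₁ = 2.53×8.314×259/49.3 = 111 kPa.
Adiabatic: T₂/T₁ = (P₂/P₁)^((γ−1)/γ) ⇒ T₂ = 259×(0.161)^0.286 = 154 K; V₂ = 182 L.
For an ideal gas ΔU = nCvΔT with Cv = (5/2)R = 20.8 J/(mol·K).
ΔU = 2.53×20.8×(154−259) = -5540 J.

-5540 J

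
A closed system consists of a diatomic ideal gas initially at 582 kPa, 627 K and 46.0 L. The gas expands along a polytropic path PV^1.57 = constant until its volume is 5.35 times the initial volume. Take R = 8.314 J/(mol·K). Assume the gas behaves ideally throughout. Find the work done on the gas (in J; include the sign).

n = P₁V₁/(RT₁) = 582×46.0/(8.314×627) = 5.14 mol.
Polytropic n=1.57: T₂ = T₁(V₁/V₂)^(n−1) = 627×(0.187)^0.57 = 241 K; P₂ = P₁(V₁/V₂)^n = 41.8 kPa.
W = (P₁V₁−P₂V₂)/(n−1) = (582×46.0−41.8×246)/0.57 = 28900 J.
Work done on the gas = −W_by = -28900 J.

-28900 J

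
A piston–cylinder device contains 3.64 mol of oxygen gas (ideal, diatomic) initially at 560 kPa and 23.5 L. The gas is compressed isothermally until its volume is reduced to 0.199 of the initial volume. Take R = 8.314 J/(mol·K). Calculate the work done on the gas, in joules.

21200 J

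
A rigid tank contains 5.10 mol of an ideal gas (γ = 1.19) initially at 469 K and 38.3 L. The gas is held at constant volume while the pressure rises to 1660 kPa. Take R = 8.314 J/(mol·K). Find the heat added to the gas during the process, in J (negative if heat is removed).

P₁ = nRT₁/V₁ = 5.10×8.314×469/38.3 = 519 kPa.
Isochoric: V stays 38.3 L; P/T = const ⇒ T₂ = 1500 K, P₂ = 1660 kPa.
W = 0 (no volume change).
ΔU = nCvΔT = 5.10×43.8×(1500−469) = 230000 J.
Q = ΔU = 230000 J.

230000 J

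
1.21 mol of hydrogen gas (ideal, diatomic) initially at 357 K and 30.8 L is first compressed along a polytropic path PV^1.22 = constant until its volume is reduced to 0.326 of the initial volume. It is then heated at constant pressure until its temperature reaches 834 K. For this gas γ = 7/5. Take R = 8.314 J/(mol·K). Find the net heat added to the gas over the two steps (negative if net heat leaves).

11200 J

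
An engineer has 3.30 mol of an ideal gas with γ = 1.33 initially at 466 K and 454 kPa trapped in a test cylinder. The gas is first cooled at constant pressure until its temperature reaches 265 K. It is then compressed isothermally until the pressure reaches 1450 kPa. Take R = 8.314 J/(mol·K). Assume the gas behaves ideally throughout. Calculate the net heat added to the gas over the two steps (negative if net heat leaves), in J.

-30700 J

V₁ = nRT₁/P₁ = 3.30×8.314×466/454 = 28.2 L.
Step 1 — Isobaric: P stays 454 kPa; V/T = const ⇒ T₂ = 265 K, V₂ = 16.0 L.
W = PΔV = 454×(16.0−28.2) kPa·L = -5510 J.
ΔU = nCvΔT = 3.30×25.2×(265−466) = -16700 J.
Q = ΔU + W = nCpΔT = -22200 J.
State after step 1: P = 454 kPa, V = 16.0 L, T = 265 K.
Step 2 — Isothermal: T stays 265 K; PV = const ⇒ V₂ = 5.01 L, P₂ = 1450 kPa.
ΔU = 0 (ideal gas, T constant).
W = nRT ln(V₂/V₁) = 3.30×8.314×265×ln(0.313) = -8440 J.
Q = ΔU + W = -8440 J.
Net over both steps: W = -14000 J, Q = -30700 J, ΔU = -16700 J.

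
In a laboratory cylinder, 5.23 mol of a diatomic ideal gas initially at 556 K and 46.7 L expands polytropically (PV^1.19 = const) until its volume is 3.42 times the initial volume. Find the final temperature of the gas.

440 K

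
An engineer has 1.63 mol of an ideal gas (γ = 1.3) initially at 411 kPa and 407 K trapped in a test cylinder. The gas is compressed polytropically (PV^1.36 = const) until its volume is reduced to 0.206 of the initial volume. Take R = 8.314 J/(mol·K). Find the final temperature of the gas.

V₁ = nRT₁/P₁ = 1.63×8.314×407/411 = 13.4 L.
Polytropic n=1.36: T₂ = T₁(V₁/V₂)^(n−1) = 407×(4.85)^0.36 = 719 K; P₂ = P₁(V₁/V₂)^n = 3520 kPa.

719 K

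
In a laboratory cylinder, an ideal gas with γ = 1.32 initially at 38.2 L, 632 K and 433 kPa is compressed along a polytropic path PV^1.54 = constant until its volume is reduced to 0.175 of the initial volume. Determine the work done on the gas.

47900 J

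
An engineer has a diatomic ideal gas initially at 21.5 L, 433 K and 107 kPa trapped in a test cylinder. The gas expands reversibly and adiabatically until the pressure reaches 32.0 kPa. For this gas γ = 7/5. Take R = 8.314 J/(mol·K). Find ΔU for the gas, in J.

-1680 J

n = P₁V₁/(RT₁) = 107×21.5/(8.314×433) = 0.639 mol.
Adiabatic: T₂/T₁ = (P₂/P₁)^((γ−1)/γ) ⇒ T₂ = 433×(0.299)^0.286 = 307 K; V₂ = 50.9 L.
For an ideal gas ΔU = nCvΔT with Cv = (5/2)R = 20.8 J/(mol·K).
ΔU = 0.639×20.8×(307−433) = -1680 J.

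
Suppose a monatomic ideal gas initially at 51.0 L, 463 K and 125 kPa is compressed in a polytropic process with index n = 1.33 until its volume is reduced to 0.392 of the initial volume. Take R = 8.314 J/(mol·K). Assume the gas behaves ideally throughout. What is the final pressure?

434 kPa

Polytropic n=1.33: T₂ = T₁(V₁/V₂)^(n−1) = 463×(2.55)^0.33 = 631 K; P₂ = P₁(V₁/V₂)^n = 434 kPa.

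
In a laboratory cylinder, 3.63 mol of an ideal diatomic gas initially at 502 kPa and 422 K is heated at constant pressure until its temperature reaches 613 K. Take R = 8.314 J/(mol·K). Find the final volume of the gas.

V₁ = nRT₁/P₁ = 3.63×8.314×422/502 = 25.4 L.
Isobaric: P stays 502 kPa; V/T = const ⇒ T₂ = 613 K, V₂ = 36.9 L.

36.9 L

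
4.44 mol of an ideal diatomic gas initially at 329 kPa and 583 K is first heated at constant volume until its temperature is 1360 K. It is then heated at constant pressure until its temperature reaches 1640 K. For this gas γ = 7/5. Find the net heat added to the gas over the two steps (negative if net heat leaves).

V₁ = nRT₁/P₁ = 4.44×8.314×583/329 = 65.4 L.
Step 1 — Isochoric: V stays 65.4 L; P/T = const ⇒ T₂ = 1360 K, P₂ = 767 kPa.
W = 0 (no volume change).
ΔU = nCvΔT = 4.44×20.8×(1360−583) = 71700 J.
Q = ΔU = 71700 J.
State after step 1: P = 767 kPa, V = 65.4 L, T = 1360 K.
Step 2 — Isobaric: P stays 767 kPa; V/T = const ⇒ T₂ = 1640 K, V₂ = 78.9 L.
W = PΔV = 767×(78.9−65.4) kPa·L = 10300 J.
ΔU = nCvΔT = 4.44×20.8×(1640−1360) = 25800 J.
Q = ΔU + W = nCpΔT = 36200 J.
Net over both steps: W = 10300 J, Q = 108000 J, ΔU = 97500 J.

108000 J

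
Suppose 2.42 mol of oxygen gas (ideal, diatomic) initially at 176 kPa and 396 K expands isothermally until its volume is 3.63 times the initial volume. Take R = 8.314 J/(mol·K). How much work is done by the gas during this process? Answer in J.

V₁ = nRT₁/P₁ = 2.42×8.314×396/176 = 45.3 L.
Isothermal: T stays 396 K; PV = const ⇒ V₂ = 164 L, P₂ = 48.5 kPa.
W = nRT ln(V₂/V₁) = 2.42×8.314×396×ln(3.63) = 10300 J.

10300 J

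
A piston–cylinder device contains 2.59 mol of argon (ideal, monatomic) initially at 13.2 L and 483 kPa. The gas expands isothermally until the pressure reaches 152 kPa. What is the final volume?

T₁ = P₁V₁/(nR) = 483×13.2/(2.59×8.314) = 296 K.
Isothermal: T stays 296 K; PV = const ⇒ V₂ = 41.9 L, P₂ = 152 kPa.

41.9 L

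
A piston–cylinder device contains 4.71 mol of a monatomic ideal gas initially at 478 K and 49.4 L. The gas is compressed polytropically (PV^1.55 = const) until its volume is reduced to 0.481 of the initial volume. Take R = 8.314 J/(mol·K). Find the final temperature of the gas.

715 K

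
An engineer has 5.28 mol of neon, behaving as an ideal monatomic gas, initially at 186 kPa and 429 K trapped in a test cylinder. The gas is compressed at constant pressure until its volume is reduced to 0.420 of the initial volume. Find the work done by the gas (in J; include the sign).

V₁ = nRT₁/P₁ = 5.28×8.314×429/186 = 101 L.
Isobaric: P stays 186 kPa; V/T = const ⇒ T₂ = 180 K, V₂ = 42.5 L.
W = PΔV = 186×(42.5−101) kPa·L = -10900 J.

-10900 J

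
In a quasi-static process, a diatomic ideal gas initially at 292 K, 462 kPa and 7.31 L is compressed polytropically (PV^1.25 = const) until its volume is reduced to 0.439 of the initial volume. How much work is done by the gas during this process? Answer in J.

n = P₁V₁/(RT₁) = 462×7.31/(8.314×292) = 1.39 mol.
Polytropic n=1.25: T₂ = T₁(V₁/V₂)^(n−1) = 292×(2.28)^0.25 = 359 K; P₂ = P₁(V₁/V₂)^n = 1290 kPa.
W = (P₁V₁−P₂V₂)/(n−1) = (462×7.31−1290×3.21)/0.25 = -3090 J.

-3090 J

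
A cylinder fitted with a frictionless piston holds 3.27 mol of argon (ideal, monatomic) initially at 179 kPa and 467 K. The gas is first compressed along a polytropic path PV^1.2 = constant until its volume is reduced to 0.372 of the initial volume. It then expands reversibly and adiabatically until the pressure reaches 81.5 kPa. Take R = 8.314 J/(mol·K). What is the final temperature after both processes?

258 K

V₁ = nRT₁/P₁ = 3.27×8.314×467/179 = 70.9 L.
Step 1 — Polytropic n=1.2: T₂ = T₁(V₁/V₂)^(n−1) = 467×(2.69)^0.20 = 569 K; P₂ = P₁(V₁/V₂)^n = 586 kPa.
W = (P₁V₁−P₂V₂)/(n−1) = (179×70.9−586×26.4)/0.20 = -13900 J.
ΔU = nCvΔT = 3.27×12.5×(569−467) = 4160 J.
Q = ΔU + W = -9720 J.
State after step 1: P = 586 kPa, V = 26.4 L, T = 569 K.
Step 2 — Adiabatic: T₂/T₁ = (P₂/P₁)^((γ−1)/γ) ⇒ T₂ = 569×(0.139)^0.400 = 258 K; V₂ = 86.2 L.
ΔU = nCvΔT = 3.27×12.5×(258−569) = -12700 J.
Q = 0 for an adiabatic process, so W = −ΔU = 12700 J.
Net over both steps: W = -1210 J, Q = -9720 J, ΔU = -8500 J.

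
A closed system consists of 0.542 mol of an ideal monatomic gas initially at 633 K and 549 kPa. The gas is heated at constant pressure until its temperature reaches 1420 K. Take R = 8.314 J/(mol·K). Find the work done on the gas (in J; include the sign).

V₁ = nRT₁/P₁ = 0.542×8.314×633/549 = 5.20 L.
Isobaric: P stays 549 kPa; V/T = const ⇒ T₂ = 1420 K, V₂ = 11.7 L.
W = PΔV = 549×(11.7−5.20) kPa·L = 3550 J.
Work done on the gas = −W_by = -3550 J.

-3550 J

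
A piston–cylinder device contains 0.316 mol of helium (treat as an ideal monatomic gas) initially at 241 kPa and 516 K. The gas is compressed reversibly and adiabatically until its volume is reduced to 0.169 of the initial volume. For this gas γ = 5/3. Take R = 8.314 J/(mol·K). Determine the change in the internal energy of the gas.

V₁ = nRT₁/P₁ = 0.316×8.314×516/241 = 5.63 L.
Adiabatic: TV^(γ−1) = const ⇒ T₂ = 516×(5.92)^0.667 = 1690 K; PV^γ = const ⇒ P₂ = 4670 kPa.
For an ideal gas ΔU = nCvΔT with Cv = (3/2)R = 12.5 J/(mol·K).
ΔU = 0.316×12.5×(1690−516) = 4620 J.

4620 J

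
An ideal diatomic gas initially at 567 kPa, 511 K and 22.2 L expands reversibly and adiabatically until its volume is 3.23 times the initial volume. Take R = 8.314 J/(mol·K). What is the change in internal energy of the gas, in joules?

-11800 J

n = P₁V₁/(RT₁) = 567×22.2/(8.314×511) = 2.96 mol.
Adiabatic: TV^(γ−1) = const ⇒ T₂ = 511×(0.310)^0.400 = 320 K; PV^γ = const ⇒ P₂ = 110 kPa.
For an ideal gas ΔU = nCvΔT with Cv = (5/2)R = 20.8 J/(mol·K).
ΔU = 2.96×20.8×(320−511) = -11800 J.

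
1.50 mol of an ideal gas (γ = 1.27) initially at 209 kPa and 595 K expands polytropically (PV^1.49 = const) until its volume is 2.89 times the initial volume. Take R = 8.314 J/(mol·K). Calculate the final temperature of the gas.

354 K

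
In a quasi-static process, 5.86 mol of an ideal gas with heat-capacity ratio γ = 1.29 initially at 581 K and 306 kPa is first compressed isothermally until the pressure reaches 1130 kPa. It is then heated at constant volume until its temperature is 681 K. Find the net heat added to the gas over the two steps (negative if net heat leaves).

-20200 J

V₁ = nRT₁/P₁ = 5.86×8.314×581/306 = 92.5 L.
Step 1 — Isothermal: T stays 581 K; PV = const ⇒ V₂ = 25.0 L, P₂ = 1130 kPa.
ΔU = 0 (ideal gas, T constant).
W = nRT ln(V₂/V₁) = 5.86×8.314×581×ln(0.271) = -37000 J.
Q = ΔU + W = -37000 J.
State after step 1: P = 1130 kPa, V = 25.0 L, T = 581 K.
Step 2 — Isochoric: V stays 25.0 L; P/T = const ⇒ T₂ = 681 K, P₂ = 1320 kPa.
W = 0 (no volume change).
ΔU = nCvΔT = 5.86×28.7×(681−581) = 16800 J.
Q = ΔU = 16800 J.
Net over both steps: W = -37000 J, Q = -20200 J, ΔU = 16800 J.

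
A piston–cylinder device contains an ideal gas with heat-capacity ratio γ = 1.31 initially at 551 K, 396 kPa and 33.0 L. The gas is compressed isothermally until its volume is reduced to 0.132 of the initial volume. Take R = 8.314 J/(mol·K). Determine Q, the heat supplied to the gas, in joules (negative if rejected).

-26500 J

n = P₁V₁/(RT₁) = 396×33.0/(8.314×551) = 2.85 mol.
Isothermal: T stays 551 K; PV = const ⇒ V₂ = 4.36 L, P₂ = 3000 kPa.
ΔU = 0 (ideal gas, T constant).
W = nRT ln(V₂/V₁) = 2.85×8.314×551×ln(0.132) = -26500 J.
Q = ΔU + W = -26500 J.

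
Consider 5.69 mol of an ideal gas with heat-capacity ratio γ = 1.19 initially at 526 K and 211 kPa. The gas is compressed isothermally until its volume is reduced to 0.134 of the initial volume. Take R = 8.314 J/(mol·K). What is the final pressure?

V₁ = nRT₁/P₁ = 5.69×8.314×526/211 = 118 L.
Isothermal: T stays 526 K; PV = const ⇒ V₂ = 15.8 L, P₂ = 1570 kPa.

1570 kPa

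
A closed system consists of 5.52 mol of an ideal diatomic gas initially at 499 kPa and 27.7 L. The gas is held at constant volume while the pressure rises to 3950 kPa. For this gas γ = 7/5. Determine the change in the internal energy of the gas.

239000 J

T₁ = P₁V₁/(nR) = 499×27.7/(5.52×8.314) = 301 K.
Isochoric: V stays 27.7 L; P/T = const ⇒ T₂ = 2380 K, P₂ = 3950 kPa.
For an ideal gas ΔU = nCvΔT with Cv = (5/2)R = 20.8 J/(mol·K).
ΔU = 5.52×20.8×(2380−301) = 239000 J.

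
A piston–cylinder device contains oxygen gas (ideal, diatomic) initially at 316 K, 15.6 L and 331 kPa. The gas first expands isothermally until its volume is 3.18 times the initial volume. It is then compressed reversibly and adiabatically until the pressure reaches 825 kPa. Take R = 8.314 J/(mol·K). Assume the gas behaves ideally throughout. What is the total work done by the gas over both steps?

-4440 J

n = P₁V₁/(RT₁) = 331×15.6/(8.314×316) = 1.97 mol.
Step 1 — Isothermal: T stays 316 K; PV = const ⇒ V₂ = 49.6 L, P₂ = 104 kPa.
ΔU = 0 (ideal gas, T constant).
W = nRT ln(V₂/V₁) = 1.97×8.314×316×ln(3.18) = 5970 J.
Q = ΔU + W = 5970 J.
State after step 1: P = 104 kPa, V = 49.6 L, T = 316 K.
Step 2 — Adiabatic: T₂/T₁ = (P₂/P₁)^((γ−1)/γ) ⇒ T₂ = 316×(7.93)^0.286 = 571 K; V₂ = 11.3 L.
ΔU = nCvΔT = 1.97×20.8×(571−316) = 10400 J.
Q = 0 for an adiabatic process, so W = −ΔU = -10400 J.
Net over both steps: W = -4440 J, Q = 5970 J, ΔU = 10400 J.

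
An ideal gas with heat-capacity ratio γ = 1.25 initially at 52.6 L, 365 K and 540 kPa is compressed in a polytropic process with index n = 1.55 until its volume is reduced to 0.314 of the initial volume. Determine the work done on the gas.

46000 J

n = P₁V₁/(RT₁) = 540×52.6/(8.314×365) = 9.36 mol.
Polytropic n=1.55: T₂ = T₁(V₁/V₂)^(n−1) = 365×(3.18)^0.55 = 690 K; P₂ = P₁(V₁/V₂)^n = 3250 kPa.
W = (P₁V₁−P₂V₂)/(n−1) = (540×52.6−3250×16.5)/0.55 = -46000 J.
Work done on the gas = −W_by = 46000 J.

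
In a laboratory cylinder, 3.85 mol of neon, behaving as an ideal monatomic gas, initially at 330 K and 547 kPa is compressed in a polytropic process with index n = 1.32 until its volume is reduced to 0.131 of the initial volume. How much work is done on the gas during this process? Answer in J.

30200 J

V₁ = nRT₁/P₁ = 3.85×8.314×330/547 = 19.3 L.
Polytropic n=1.32: T₂ = T₁(V₁/V₂)^(n−1) = 330×(7.63)^0.32 = 632 K; P₂ = P₁(V₁/V₂)^n = 8000 kPa.
W = (P₁V₁−P₂V₂)/(n−1) = (547×19.3−8000×2.53)/0.32 = -30200 J.
Work done on the gas = −W_by = 30200 J.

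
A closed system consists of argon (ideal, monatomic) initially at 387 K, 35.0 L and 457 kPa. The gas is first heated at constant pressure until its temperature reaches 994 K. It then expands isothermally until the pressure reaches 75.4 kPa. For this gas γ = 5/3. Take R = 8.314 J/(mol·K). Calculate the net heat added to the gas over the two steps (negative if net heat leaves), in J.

137000 J

n = P₁V₁/(RT₁) = 457×35.0/(8.314×387) = 4.97 mol.
Step 1 — Isobaric: P stays 457 kPa; V/T = const ⇒ T₂ = 994 K, V₂ = 89.9 L.
W = PΔV = 457×(89.9−35.0) kPa·L = 25100 J.
ΔU = nCvΔT = 4.97×12.5×(994−387) = 37600 J.
Q = ΔU + W = nCpΔT = 62700 J.
State after step 1: P = 457 kPa, V = 89.9 L, T = 994 K.
Step 2 — Isothermal: T stays 994 K; PV = const ⇒ V₂ = 545 L, P₂ = 75.4 kPa.
ΔU = 0 (ideal gas, T constant).
W = nRT ln(V₂/V₁) = 4.97×8.314×994×ln(6.06) = 74000 J.
Q = ΔU + W = 74000 J.
Net over both steps: W = 99100 J, Q = 137000 J, ΔU = 37600 J.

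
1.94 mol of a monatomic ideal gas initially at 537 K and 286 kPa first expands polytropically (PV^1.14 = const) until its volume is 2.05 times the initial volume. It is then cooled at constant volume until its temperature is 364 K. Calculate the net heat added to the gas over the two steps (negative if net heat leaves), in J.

V₁ = nRT₁/P₁ = 1.94×8.314×537/286 = 30.3 L.
Step 1 — Polytropic n=1.14: T₂ = T₁(V₁/V₂)^(n−1) = 537×(0.488)^0.14 = 486 K; P₂ = P₁(V₁/V₂)^n = 126 kPa.
W = (P₁V₁−P₂V₂)/(n−1) = (286×30.3−126×62.1)/0.14 = 5920 J.
ΔU = nCvΔT = 1.94×12.5×(486−537) = -1240 J.
Q = ΔU + W = 4670 J.
State after step 1: P = 126 kPa, V = 62.1 L, T = 486 K.
Step 2 — Isochoric: V stays 62.1 L; P/T = const ⇒ T₂ = 364 K, P₂ = 94.6 kPa.
W = 0 (no volume change).
ΔU = nCvΔT = 1.94×12.5×(364−486) = -2940 J.
Q = ΔU = -2940 J.
Net over both steps: W = 5920 J, Q = 1730 J, ΔU = -4190 J.

1730 J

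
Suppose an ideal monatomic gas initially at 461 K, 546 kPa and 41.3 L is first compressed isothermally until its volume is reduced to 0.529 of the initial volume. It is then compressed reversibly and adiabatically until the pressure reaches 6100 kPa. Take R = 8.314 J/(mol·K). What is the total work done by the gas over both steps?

-49400 J

n = P₁V₁/(RT₁) = 546×41.3/(8.314×461) = 5.88 mol.
Step 1 — Isothermal: T stays 461 K; PV = const ⇒ V₂ = 21.8 L, P₂ = 1030 kPa.
ΔU = 0 (ideal gas, T constant).
W = nRT ln(V₂/V₁) = 5.88×8.314×461×ln(0.529) = -14400 J.
Q = ΔU + W = -14400 J.
State after step 1: P = 1030 kPa, V = 21.8 L, T = 461 K.
Step 2 — Adiabatic: T₂/T₁ = (P₂/P₁)^((γ−1)/γ) ⇒ T₂ = 461×(5.91)^0.400 = 938 K; V₂ = 7.52 L.
ΔU = nCvΔT = 5.88×12.5×(938−461) = 35000 J.
Q = 0 for an adiabatic process, so W = −ΔU = -35000 J.
Net over both steps: W = -49400 J, Q = -14400 J, ΔU = 35000 J.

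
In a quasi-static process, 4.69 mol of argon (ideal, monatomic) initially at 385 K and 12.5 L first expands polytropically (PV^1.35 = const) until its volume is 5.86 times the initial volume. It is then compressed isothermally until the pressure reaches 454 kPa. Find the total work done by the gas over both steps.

P₁ = nRT₁/V₁ = 4.69×8.314×385/12.5 = 1200 kPa.
Step 1 — Polytropic n=1.35: T₂ = T₁(V₁/V₂)^(n−1) = 385×(0.171)^0.35 = 207 K; P₂ = P₁(V₁/V₂)^n = 110 kPa.
W = (P₁V₁−P₂V₂)/(n−1) = (1200×12.5−110×73.2)/0.35 = 19800 J.
ΔU = nCvΔT = 4.69×12.5×(207−385) = -10400 J.
Q = ΔU + W = 9400 J.
State after step 1: P = 110 kPa, V = 73.2 L, T = 207 K.
Step 2 — Isothermal: T stays 207 K; PV = const ⇒ V₂ = 17.8 L, P₂ = 454 kPa.
ΔU = 0 (ideal gas, T constant).
W = nRT ln(V₂/V₁) = 4.69×8.314×207×ln(0.243) = -11400 J.
Q = ΔU + W = -11400 J.
Net over both steps: W = 8360 J, Q = -2030 J, ΔU = -10400 J.

8360 J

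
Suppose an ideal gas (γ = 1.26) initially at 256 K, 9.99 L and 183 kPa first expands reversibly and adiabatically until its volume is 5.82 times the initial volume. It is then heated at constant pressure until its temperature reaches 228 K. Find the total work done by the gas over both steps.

n = P₁V₁/(RT₁) = 183×9.99/(8.314×256) = 0.859 mol.
Step 1 — Adiabatic: TV^(γ−1) = const ⇒ T₂ = 256×(0.172)^0.260 = 162 K; PV^γ = const ⇒ P₂ = 19.9 kPa.
ΔU = nCvΔT = 0.859×32.0×(162−256) = -2580 J.
Q = 0 for an adiabatic process, so W = −ΔU = 2580 J.
State after step 1: P = 19.9 kPa, V = 58.1 L, T = 162 K.
Step 2 — Isobaric: P stays 19.9 kPa; V/T = const ⇒ T₂ = 228 K, V₂ = 81.9 L.
W = PΔV = 19.9×(81.9−58.1) kPa·L = 472 J.
ΔU = nCvΔT = 0.859×32.0×(228−162) = 1810 J.
Q = ΔU + W = nCpΔT = 2290 J.
Net over both steps: W = 3060 J, Q = 2290 J, ΔU = -769 J.

3060 J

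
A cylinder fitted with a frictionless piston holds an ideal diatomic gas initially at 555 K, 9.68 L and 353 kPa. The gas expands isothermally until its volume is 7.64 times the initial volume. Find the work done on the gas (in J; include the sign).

n = P₁V₁/(RT₁) = 353×9.68/(8.314×555) = 0.741 mol.
Isothermal: T stays 555 K; PV = const ⇒ V₂ = 74.0 L, P₂ = 46.2 kPa.
W = nRT ln(V₂/V₁) = 0.741×8.314×555×ln(7.64) = 6950 J.
Work done on the gas = −W_by = -6950 J.

-6950 J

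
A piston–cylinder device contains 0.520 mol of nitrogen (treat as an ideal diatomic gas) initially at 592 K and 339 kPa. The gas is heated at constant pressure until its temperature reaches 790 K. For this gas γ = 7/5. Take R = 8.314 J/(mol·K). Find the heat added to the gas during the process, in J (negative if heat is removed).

V₁ = nRT₁/P₁ = 0.520×8.314×592/339 = 7.55 L.
Isobaric: P stays 339 kPa; V/T = const ⇒ T₂ = 790 K, V₂ = 10.1 L.
W = PΔV = 339×(10.1−7.55) kPa·L = 856 J.
ΔU = nCvΔT = 0.520×20.8×(790−592) = 2140 J.
Q = ΔU + W = nCpΔT = 3000 J.

3000 J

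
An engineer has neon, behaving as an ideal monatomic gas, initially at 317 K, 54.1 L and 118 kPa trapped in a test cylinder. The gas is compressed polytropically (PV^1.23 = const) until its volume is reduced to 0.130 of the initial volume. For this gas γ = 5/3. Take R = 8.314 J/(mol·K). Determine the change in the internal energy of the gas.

5730 J

n = P₁V₁/(RT₁) = 118×54.1/(8.314×317) = 2.42 mol.
Polytropic n=1.23: T₂ = T₁(V₁/V₂)^(n−1) = 317×(7.69)^0.23 = 507 K; P₂ = P₁(V₁/V₂)^n = 1450 kPa.
For an ideal gas ΔU = nCvΔT with Cv = (3/2)R = 12.5 J/(mol·K).
ΔU = 2.42×12.5×(507−317) = 5730 J.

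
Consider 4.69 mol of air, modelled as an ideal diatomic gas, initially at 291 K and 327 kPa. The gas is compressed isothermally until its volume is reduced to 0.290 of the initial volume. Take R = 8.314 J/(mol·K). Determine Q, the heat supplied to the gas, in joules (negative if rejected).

V₁ = nRT₁/P₁ = 4.69×8.314×291/327 = 34.7 L.
Isothermal: T stays 291 K; PV = const ⇒ V₂ = 10.1 L, P₂ = 1130 kPa.
ΔU = 0 (ideal gas, T constant).
W = nRT ln(V₂/V₁) = 4.69×8.314×291×ln(0.290) = -14000 J.
Q = ΔU + W = -14000 J.

-14000 J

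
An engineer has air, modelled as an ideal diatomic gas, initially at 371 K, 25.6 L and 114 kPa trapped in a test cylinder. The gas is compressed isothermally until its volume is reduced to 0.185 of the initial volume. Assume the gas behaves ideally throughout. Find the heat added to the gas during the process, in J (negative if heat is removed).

-4920 J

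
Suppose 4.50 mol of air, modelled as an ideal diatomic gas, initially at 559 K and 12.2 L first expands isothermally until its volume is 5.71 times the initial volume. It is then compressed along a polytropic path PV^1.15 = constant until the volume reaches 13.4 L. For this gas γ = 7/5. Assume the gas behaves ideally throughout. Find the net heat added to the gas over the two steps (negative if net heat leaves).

12000 J

P₁ = nRT₁/V₁ = 4.50×8.314×559/12.2 = 1710 kPa.
Step 1 — Isothermal: T stays 559 K; PV = const ⇒ V₂ = 69.7 L, P₂ = 300 kPa.
ΔU = 0 (ideal gas, T constant).
W = nRT ln(V₂/V₁) = 4.50×8.314×559×ln(5.71) = 36400 J.
Q = ΔU + W = 36400 J.
State after step 1: P = 300 kPa, V = 69.7 L, T = 559 K.
Step 2 — Polytropic n=1.15: T₂ = T₁(V₁/V₂)^(n−1) = 559×(5.20)^0.15 = 716 K; P₂ = P₁(V₁/V₂)^n = 2000 kPa.
W = (P₁V₁−P₂V₂)/(n−1) = (300×69.7−2000×13.4)/0.15 = -39100 J.
ΔU = nCvΔT = 4.50×20.8×(716−559) = 14700 J.
Q = ΔU + W = -24400 J.
Net over both steps: W = -2670 J, Q = 12000 J, ΔU = 14700 J.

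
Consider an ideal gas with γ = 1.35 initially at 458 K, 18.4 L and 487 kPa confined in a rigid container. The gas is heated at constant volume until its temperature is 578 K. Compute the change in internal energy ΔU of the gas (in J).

6710 J

n = P₁V₁/(RT₁) = 487×18.4/(8.314×458) = 2.35 mol.
Isochoric: V stays 18.4 L; P/T = const ⇒ T₂ = 578 K, P₂ = 615 kPa.
For an ideal gas ΔU = nCvΔT with Cv = R/(γ−1) = 23.8 J/(mol·K).
ΔU = 2.35×23.8×(578−458) = 6710 J.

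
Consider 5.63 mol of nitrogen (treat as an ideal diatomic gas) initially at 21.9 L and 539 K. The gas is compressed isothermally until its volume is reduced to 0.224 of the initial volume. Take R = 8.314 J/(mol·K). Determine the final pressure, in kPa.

5140 kPa

P₁ = nRT₁/V₁ = 5.63×8.314×539/21.9 = 1150 kPa.
Isothermal: T stays 539 K; PV = const ⇒ V₂ = 4.91 L, P₂ = 5140 kPa.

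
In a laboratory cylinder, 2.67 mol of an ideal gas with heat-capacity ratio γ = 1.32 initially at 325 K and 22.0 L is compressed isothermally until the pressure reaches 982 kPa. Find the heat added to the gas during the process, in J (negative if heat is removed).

P₁ = nRT₁/V₁ = 2.67×8.314×325/22.0 = 328 kPa.
Isothermal: T stays 325 K; PV = const ⇒ V₂ = 7.35 L, P₂ = 982 kPa.
ΔU = 0 (ideal gas, T constant).
W = nRT ln(V₂/V₁) = 2.67×8.314×325×ln(0.334) = -7910 J.
Q = ΔU + W = -7910 J.

-7910 J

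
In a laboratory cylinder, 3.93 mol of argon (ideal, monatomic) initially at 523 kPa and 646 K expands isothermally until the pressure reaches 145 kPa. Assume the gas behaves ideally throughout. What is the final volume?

V₁ = nRT₁/P₁ = 3.93×8.314×646/523 = 40.4 L.
Isothermal: T stays 646 K; PV = const ⇒ V₂ = 146 L, P₂ = 145 kPa.

146 L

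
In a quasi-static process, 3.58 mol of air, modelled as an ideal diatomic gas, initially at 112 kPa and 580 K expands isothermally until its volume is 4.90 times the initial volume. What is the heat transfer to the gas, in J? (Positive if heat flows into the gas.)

V₁ = nRT₁/P₁ = 3.58×8.314×580/112 = 154 L.
Isothermal: T stays 580 K; PV = const ⇒ V₂ = 755 L, P₂ = 22.9 kPa.
ΔU = 0 (ideal gas, T constant).
W = nRT ln(V₂/V₁) = 3.58×8.314×580×ln(4.90) = 27400 J.
Q = ΔU + W = 27400 J.

27400 J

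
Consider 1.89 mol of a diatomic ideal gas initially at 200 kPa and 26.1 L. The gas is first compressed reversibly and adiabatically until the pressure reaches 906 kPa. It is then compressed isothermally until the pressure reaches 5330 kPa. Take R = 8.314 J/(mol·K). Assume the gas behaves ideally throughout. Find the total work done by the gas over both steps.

-21300 J

T₁ = P₁V₁/(nR) = 200×26.1/(1.89×8.314) = 332 K.
Step 1 — Adiabatic: T₂/T₁ = (P₂/P₁)^((γ−1)/γ) ⇒ T₂ = 332×(4.53)^0.286 = 512 K; V₂ = 8.87 L.
ΔU = nCvΔT = 1.89×20.8×(512−332) = 7040 J.
Q = 0 for an adiabatic process, so W = −ΔU = -7040 J.
State after step 1: P = 906 kPa, V = 8.87 L, T = 512 K.
Step 2 — Isothermal: T stays 512 K; PV = const ⇒ V₂ = 1.51 L, P₂ = 5330 kPa.
ΔU = 0 (ideal gas, T constant).
W = nRT ln(V₂/V₁) = 1.89×8.314×512×ln(0.170) = -14200 J.
Q = ΔU + W = -14200 J.
Net over both steps: W = -21300 J, Q = -14200 J, ΔU = 7040 J.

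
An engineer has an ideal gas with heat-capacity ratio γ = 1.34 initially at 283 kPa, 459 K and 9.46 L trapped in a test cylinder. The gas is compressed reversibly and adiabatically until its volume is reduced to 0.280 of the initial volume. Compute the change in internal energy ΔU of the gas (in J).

n = P₁V₁/(RT₁) = 283×9.46/(8.314×459) = 0.702 mol.
Adiabatic: TV^(γ−1) = const ⇒ T₂ = 459×(3.57)^0.340 = 708 K; PV^γ = const ⇒ P₂ = 1560 kPa.
For an ideal gas ΔU = nCvΔT with Cv = R/(γ−1) = 24.5 J/(mol·K).
ΔU = 0.702×24.5×(708−459) = 4260 J.

4260 J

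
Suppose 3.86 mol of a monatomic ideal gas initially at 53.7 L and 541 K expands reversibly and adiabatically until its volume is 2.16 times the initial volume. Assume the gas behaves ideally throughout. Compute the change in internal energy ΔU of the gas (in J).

P₁ = nRT₁/V₁ = 3.86×8.314×541/53.7 = 323 kPa.
Adiabatic: TV^(γ−1) = const ⇒ T₂ = 541×(0.463)^0.667 = 324 K; PV^γ = const ⇒ P₂ = 89.6 kPa.
For an ideal gas ΔU = nCvΔT with Cv = (3/2)R = 12.5 J/(mol·K).
ΔU = 3.86×12.5×(324−541) = -10500 J.

-10500 J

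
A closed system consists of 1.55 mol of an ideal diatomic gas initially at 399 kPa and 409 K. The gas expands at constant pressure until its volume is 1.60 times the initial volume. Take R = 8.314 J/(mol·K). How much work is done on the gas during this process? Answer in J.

-3160 J

V₁ = nRT₁/P₁ = 1.55×8.314×409/399 = 13.2 L.
Isobaric: P stays 399 kPa; V/T = const ⇒ T₂ = 654 K, V₂ = 21.1 L.
W = PΔV = 399×(21.1−13.2) kPa·L = 3160 J.
Work done on the gas = −W_by = -3160 J.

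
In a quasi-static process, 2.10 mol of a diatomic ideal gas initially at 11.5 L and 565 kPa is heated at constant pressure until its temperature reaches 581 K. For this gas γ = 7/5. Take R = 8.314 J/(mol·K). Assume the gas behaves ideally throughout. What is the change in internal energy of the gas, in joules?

T₁ = P₁V₁/(nR) = 565×11.5/(2.10×8.314) = 372 K.
Isobaric: P stays 565 kPa; V/T = const ⇒ T₂ = 581 K, V₂ = 18.0 L.
For an ideal gas ΔU = nCvΔT with Cv = (5/2)R = 20.8 J/(mol·K).
ΔU = 2.10×20.8×(581−372) = 9120 J.

9120 J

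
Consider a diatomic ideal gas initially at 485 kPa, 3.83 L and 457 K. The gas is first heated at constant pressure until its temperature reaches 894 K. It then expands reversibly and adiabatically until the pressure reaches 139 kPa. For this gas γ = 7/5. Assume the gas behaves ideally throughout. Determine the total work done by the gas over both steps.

4500 J

n = P₁V₁/(RT₁) = 485×3.83/(8.314×457) = 0.489 mol.
Step 1 — Isobaric: P stays 485 kPa; V/T = const ⇒ T₂ = 894 K, V₂ = 7.49 L.
W = PΔV = 485×(7.49−3.83) kPa·L = 1780 J.
ΔU = nCvΔT = 0.489×20.8×(894−457) = 4440 J.
Q = ΔU + W = nCpΔT = 6220 J.
State after step 1: P = 485 kPa, V = 7.49 L, T = 894 K.
Step 2 — Adiabatic: T₂/T₁ = (P₂/P₁)^((γ−1)/γ) ⇒ T₂ = 894×(0.287)^0.286 = 626 K; V₂ = 18.3 L.
ΔU = nCvΔT = 0.489×20.8×(626−894) = -2730 J.
Q = 0 for an adiabatic process, so W = −ΔU = 2730 J.
Net over both steps: W = 4500 J, Q = 6220 J, ΔU = 1710 J.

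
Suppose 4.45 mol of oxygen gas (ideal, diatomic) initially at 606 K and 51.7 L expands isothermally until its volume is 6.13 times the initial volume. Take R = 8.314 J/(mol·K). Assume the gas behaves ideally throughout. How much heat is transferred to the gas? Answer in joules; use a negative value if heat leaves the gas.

P₁ = nRT₁/V₁ = 4.45×8.314×606/51.7 = 434 kPa.
Isothermal: T stays 606 K; PV = const ⇒ V₂ = 317 L, P₂ = 70.7 kPa.
ΔU = 0 (ideal gas, T constant).
W = nRT ln(V₂/V₁) = 4.45×8.314×606×ln(6.13) = 40700 J.
Q = ΔU + W = 40700 J.

40700 J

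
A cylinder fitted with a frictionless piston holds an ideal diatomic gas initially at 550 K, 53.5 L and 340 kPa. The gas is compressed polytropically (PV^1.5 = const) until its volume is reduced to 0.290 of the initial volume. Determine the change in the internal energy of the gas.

39000 J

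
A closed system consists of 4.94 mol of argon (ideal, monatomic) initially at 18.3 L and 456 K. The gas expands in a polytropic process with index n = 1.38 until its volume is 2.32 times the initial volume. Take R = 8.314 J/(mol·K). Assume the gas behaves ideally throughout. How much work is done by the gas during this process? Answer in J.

13500 J

P₁ = nRT₁/V₁ = 4.94×8.314×456/18.3 = 1020 kPa.
Polytropic n=1.38: T₂ = T₁(V₁/V₂)^(n−1) = 456×(0.431)^0.38 = 331 K; P₂ = P₁(V₁/V₂)^n = 320 kPa.
W = (P₁V₁−P₂V₂)/(n−1) = (1020×18.3−320×42.5)/0.38 = 13500 J.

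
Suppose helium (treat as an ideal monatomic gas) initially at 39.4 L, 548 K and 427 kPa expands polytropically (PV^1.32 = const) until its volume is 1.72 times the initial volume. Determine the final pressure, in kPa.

Polytropic n=1.32: T₂ = T₁(V₁/V₂)^(n−1) = 548×(0.581)^0.32 = 461 K; P₂ = P₁(V₁/V₂)^n = 209 kPa.

209 kPa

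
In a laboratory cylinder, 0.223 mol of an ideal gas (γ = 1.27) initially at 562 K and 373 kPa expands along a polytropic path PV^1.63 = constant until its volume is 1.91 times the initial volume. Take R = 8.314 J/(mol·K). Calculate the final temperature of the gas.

374 K

V₁ = nRT₁/P₁ = 0.223×8.314×562/373 = 2.79 L.
Polytropic n=1.63: T₂ = T₁(V₁/V₂)^(n−1) = 562×(0.524)^0.63 = 374 K; P₂ = P₁(V₁/V₂)^n = 130 kPa.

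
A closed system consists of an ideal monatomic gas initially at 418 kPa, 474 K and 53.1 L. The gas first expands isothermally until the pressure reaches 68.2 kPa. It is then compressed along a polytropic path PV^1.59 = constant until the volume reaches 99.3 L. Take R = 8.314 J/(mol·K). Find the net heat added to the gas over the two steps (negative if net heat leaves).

35900 J

n = P₁V₁/(RT₁) = 418×53.1/(8.314×474) = 5.63 mol.
Step 1 — Isothermal: T stays 474 K; PV = const ⇒ V₂ = 325 L, P₂ = 68.2 kPa.
ΔU = 0 (ideal gas, T constant).
W = nRT ln(V₂/V₁) = 5.63×8.314×474×ln(6.13) = 40200 J.
Q = ΔU + W = 40200 J.
State after step 1: P = 68.2 kPa, V = 325 L, T = 474 K.
Step 2 — Polytropic n=1.59: T₂ = T₁(V₁/V₂)^(n−1) = 474×(3.28)^0.59 = 955 K; P₂ = P₁(V₁/V₂)^n = 450 kPa.
W = (P₁V₁−P₂V₂)/(n−1) = (68.2×325−450×99.3)/0.59 = -38200 J.
ΔU = nCvΔT = 5.63×12.5×(955−474) = 33800 J.
Q = ΔU + W = -4390 J.
Net over both steps: W = 2080 J, Q = 35900 J, ΔU = 33800 J.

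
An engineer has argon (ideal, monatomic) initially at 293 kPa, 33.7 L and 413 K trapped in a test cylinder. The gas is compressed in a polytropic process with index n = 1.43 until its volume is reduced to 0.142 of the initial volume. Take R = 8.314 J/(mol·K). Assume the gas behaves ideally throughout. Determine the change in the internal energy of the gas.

n = P₁V₁/(RT₁) = 293×33.7/(8.314×413) = 2.88 mol.
Polytropic n=1.43: T₂ = T₁(V₁/V₂)^(n−1) = 413×(7.04)^0.43 = 956 K; P₂ = P₁(V₁/V₂)^n = 4780 kPa.
For an ideal gas ΔU = nCvΔT with Cv = (3/2)R = 12.5 J/(mol·K).
ΔU = 2.88×12.5×(956−413) = 19500 J.

19500 J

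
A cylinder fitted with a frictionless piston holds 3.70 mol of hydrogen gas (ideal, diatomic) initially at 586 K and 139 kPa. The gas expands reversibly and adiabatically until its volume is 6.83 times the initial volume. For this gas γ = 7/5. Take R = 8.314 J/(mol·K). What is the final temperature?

272 K

V₁ = nRT₁/P₁ = 3.70×8.314×586/139 = 130 L.
Adiabatic: TV^(γ−1) = const ⇒ T₂ = 586×(0.146)^0.400 = 272 K; PV^γ = const ⇒ P₂ = 9.44 kPa.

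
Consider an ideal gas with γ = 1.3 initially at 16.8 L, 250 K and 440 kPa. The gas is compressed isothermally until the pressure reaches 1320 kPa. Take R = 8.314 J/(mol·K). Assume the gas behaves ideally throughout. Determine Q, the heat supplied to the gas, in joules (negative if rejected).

-8120 J

n = P₁V₁/(RT₁) = 440×16.8/(8.314×250) = 3.56 mol.
Isothermal: T stays 250 K; PV = const ⇒ V₂ = 5.60 L, P₂ = 1320 kPa.
ΔU = 0 (ideal gas, T constant).
W = nRT ln(V₂/V₁) = 3.56×8.314×250×ln(0.333) = -8120 J.
Q = ΔU + W = -8120 J.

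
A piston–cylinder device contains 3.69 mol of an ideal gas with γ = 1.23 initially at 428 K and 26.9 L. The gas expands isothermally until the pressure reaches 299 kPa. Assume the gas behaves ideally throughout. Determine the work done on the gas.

P₁ = nRT₁/V₁ = 3.69×8.314×428/26.9 = 488 kPa.
Isothermal: T stays 428 K; PV = const ⇒ V₂ = 43.9 L, P₂ = 299 kPa.
W = nRT ln(V₂/V₁) = 3.69×8.314×428×ln(1.63) = 6440 J.
Work done on the gas = −W_by = -6440 J.

-6440 J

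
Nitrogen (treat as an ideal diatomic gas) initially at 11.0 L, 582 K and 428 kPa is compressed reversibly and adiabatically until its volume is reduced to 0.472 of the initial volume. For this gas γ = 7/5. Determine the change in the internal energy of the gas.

4120 J

n = P₁V₁/(RT₁) = 428×11.0/(8.314×582) = 0.973 mol.
Adiabatic: TV^(γ−1) = const ⇒ T₂ = 582×(2.12)^0.400 = 786 K; PV^γ = const ⇒ P₂ = 1220 kPa.
For an ideal gas ΔU = nCvΔT with Cv = (5/2)R = 20.8 J/(mol·K).
ΔU = 0.973×20.8×(786−582) = 4120 J.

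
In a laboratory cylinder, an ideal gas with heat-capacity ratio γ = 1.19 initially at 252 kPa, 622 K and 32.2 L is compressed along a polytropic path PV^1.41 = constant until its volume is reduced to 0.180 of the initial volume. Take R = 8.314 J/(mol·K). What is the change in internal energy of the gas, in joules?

43600 J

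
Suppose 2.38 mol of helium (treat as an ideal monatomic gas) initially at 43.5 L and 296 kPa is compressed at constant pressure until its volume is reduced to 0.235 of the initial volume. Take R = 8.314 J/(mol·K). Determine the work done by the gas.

-9850 J

T₁ = P₁V₁/(nR) = 296×43.5/(2.38×8.314) = 651 K.
Isobaric: P stays 296 kPa; V/T = const ⇒ T₂ = 153 K, V₂ = 10.2 L.
W = PΔV = 296×(10.2−43.5) kPa·L = -9850 J.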